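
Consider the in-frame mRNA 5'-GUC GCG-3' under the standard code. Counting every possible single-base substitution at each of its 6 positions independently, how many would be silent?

Codon 1 (GUC, Val): 3 synonymous substitutions.
Codon 2 (GCG, Ala): 3 synonymous substitutions.
Total: 3 + 3 = 6.

6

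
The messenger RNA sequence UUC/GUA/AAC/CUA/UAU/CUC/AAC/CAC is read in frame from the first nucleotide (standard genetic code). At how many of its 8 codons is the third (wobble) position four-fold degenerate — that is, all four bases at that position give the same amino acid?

Codon 1 UUC (Phe): third position 2-fold.
Codon 2 GUA (Val): third position 4-fold.
Codon 3 AAC (Asn): third position 2-fold.
Codon 4 CUA (Leu): third position 4-fold.
Codon 5 UAU (Tyr): third position 2-fold.
Codon 6 CUC (Leu): third position 4-fold.
Codon 7 AAC (Asn): third position 2-fold.
Codon 8 CAC (His): third position 2-fold.
Four-fold degenerate third positions: 3.

3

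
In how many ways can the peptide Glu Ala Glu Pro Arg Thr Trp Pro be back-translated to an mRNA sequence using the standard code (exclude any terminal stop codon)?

6144

Glu: 2 codons.
Ala: 4 codons.
Glu: 2 codons.
Pro: 4 codons.
Arg: 6 codons.
Thr: 4 codons.
Trp: 1 codon.
Pro: 4 codons.
2 × 4 × 2 × 4 × 6 × 4 × 1 × 4 = 6144.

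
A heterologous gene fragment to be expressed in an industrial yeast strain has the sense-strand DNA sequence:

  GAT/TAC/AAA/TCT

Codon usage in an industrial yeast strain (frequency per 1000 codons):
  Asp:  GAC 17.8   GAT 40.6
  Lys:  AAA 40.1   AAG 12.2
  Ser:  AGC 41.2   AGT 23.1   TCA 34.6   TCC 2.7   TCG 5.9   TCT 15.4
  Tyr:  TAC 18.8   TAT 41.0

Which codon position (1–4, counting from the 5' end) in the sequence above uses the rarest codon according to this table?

4

Codon 1 GAT (Asp): 40.6 per 1000.
Codon 2 TAC (Tyr): 18.8 per 1000.
Codon 3 AAA (Lys): 40.1 per 1000.
Codon 4 TCT (Ser): 15.4 per 1000.
Lowest frequency is 15.4 at codon 4.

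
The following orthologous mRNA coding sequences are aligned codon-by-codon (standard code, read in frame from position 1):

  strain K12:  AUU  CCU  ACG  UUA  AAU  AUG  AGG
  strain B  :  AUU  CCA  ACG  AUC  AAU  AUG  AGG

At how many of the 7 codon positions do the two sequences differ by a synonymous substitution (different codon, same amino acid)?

Codon 1: AUU Ile / AUU Ile — identical.
Codon 2: CCU Pro / CCA Pro — synonymous.
Codon 3: ACG Thr / ACG Thr — identical.
Codon 4: UUA Leu / AUC Ile — nonsynonymous.
Codon 5: AAU Asn / AAU Asn — identical.
Codon 6: AUG Met / AUG Met — identical.
Codon 7: AGG Arg / AGG Arg — identical.
Synonymous differences: 1.

1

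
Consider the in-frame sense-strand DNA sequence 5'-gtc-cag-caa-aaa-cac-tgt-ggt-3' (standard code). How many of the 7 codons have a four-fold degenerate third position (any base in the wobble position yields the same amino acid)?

2

Codon 1 GTC (Val): third position 4-fold.
Codon 2 CAG (Gln): third position 2-fold.
Codon 3 CAA (Gln): third position 2-fold.
Codon 4 AAA (Lys): third position 2-fold.
Codon 5 CAC (His): third position 2-fold.
Codon 6 TGT (Cys): third position 2-fold.
Codon 7 GGT (Gly): third position 4-fold.
Four-fold degenerate third positions: 2.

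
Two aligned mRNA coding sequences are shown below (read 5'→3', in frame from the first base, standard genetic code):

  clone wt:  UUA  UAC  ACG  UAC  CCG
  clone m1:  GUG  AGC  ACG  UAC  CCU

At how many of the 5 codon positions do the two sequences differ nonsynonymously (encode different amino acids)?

Codon 1: UUA Leu / GUG Val — nonsynonymous.
Codon 2: UAC Tyr / AGC Ser — nonsynonymous.
Codon 3: ACG Thr / ACG Thr — identical.
Codon 4: UAC Tyr / UAC Tyr — identical.
Codon 5: CCG Pro / CCU Pro — synonymous.
Nonsynonymous differences: 2.

2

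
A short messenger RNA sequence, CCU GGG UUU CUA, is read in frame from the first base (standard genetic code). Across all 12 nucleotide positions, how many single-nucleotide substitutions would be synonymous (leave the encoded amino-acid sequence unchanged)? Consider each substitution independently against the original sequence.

Codon 1 (CCU, Pro): 3 synonymous substitutions.
Codon 2 (GGG, Gly): 3 synonymous substitutions.
Codon 3 (UUU, Phe): 1 synonymous substitution.
Codon 4 (CUA, Leu): 4 synonymous substitutions.
Total: 3 + 3 + 1 + 4 = 11.

11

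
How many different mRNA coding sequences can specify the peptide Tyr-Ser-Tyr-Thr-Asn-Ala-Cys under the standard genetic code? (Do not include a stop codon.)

Tyr: 2 codons.
Ser: 6 codons.
Tyr: 2 codons.
Thr: 4 codons.
Asn: 2 codons.
Ala: 4 codons.
Cys: 2 codons.
2 × 6 × 2 × 4 × 2 × 4 × 2 = 1536.

1536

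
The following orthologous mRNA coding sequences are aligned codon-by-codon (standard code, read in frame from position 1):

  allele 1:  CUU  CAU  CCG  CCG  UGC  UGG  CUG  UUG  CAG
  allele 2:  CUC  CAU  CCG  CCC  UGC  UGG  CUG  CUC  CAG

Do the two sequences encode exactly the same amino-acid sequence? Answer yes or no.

yes

Codon 1: CUU Leu / CUC Leu — synonymous.
Codon 2: CAU His / CAU His — identical.
Codon 3: CCG Pro / CCG Pro — identical.
Codon 4: CCG Pro / CCC Pro — synonymous.
Codon 5: UGC Cys / UGC Cys — identical.
Codon 6: UGG Trp / UGG Trp — identical.
Codon 7: CUG Leu / CUG Leu — identical.
Codon 8: UUG Leu / CUC Leu — synonymous.
Codon 9: CAG Gln / CAG Gln — identical.
Nonsynonymous differences: 0 → same protein.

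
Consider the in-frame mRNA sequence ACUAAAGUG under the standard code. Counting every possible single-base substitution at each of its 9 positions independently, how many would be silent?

Codon 1 (ACU, Thr): 3 synonymous substitutions.
Codon 2 (AAA, Lys): 1 synonymous substitution.
Codon 3 (GUG, Val): 3 synonymous substitutions.
Total: 3 + 1 + 3 = 7.

7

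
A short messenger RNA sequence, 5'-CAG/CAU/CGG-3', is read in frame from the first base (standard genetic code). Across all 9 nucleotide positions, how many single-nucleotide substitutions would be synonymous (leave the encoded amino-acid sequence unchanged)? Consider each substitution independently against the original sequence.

Codon 1 (CAG, Gln): 1 synonymous substitution.
Codon 2 (CAU, His): 1 synonymous substitution.
Codon 3 (CGG, Arg): 4 synonymous substitutions.
Total: 1 + 1 + 4 = 6.

6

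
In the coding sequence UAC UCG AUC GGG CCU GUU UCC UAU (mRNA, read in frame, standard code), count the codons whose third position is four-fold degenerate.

5

Codon 1 UAC (Tyr): third position 2-fold.
Codon 2 UCG (Ser): third position 4-fold.
Codon 3 AUC (Ile): third position 3-fold.
Codon 4 GGG (Gly): third position 4-fold.
Codon 5 CCU (Pro): third position 4-fold.
Codon 6 GUU (Val): third position 4-fold.
Codon 7 UCC (Ser): third position 4-fold.
Codon 8 UAU (Tyr): third position 2-fold.
Four-fold degenerate third positions: 5.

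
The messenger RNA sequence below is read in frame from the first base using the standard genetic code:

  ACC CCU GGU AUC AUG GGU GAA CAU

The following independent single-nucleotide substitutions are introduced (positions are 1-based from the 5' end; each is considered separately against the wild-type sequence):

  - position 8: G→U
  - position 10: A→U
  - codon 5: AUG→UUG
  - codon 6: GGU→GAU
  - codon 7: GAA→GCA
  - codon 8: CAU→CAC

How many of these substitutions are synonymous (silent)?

1

Codon 3: GGU (Gly) → GUU (Val) — missense.
Codon 4: AUC (Ile) → UUC (Phe) — missense.
Codon 5: AUG (Met) → UUG (Leu) — missense.
Codon 6: GGU (Gly) → GAU (Asp) — missense.
Codon 7: GAA (Glu) → GCA (Ala) — missense.
Codon 8: CAU (His) → CAC (His) — synonymous.
Synonymous: 1 of 6.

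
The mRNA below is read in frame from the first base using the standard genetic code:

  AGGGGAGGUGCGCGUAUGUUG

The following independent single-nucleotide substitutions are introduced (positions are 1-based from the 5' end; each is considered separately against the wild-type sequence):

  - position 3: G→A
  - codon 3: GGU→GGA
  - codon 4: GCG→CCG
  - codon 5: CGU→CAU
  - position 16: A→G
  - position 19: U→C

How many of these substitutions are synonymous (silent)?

3

Codon 1: AGG (Arg) → AGA (Arg) — synonymous.
Codon 3: GGU (Gly) → GGA (Gly) — synonymous.
Codon 4: GCG (Ala) → CCG (Pro) — missense.
Codon 5: CGU (Arg) → CAU (His) — missense.
Codon 6: AUG (Met) → GUG (Val) — missense.
Codon 7: UUG (Leu) → CUG (Leu) — synonymous.
Synonymous: 3 of 6.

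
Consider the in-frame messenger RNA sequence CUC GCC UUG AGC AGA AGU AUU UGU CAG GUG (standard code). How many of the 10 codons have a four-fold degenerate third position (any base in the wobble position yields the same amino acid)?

Codon 1 CUC (Leu): third position 4-fold.
Codon 2 GCC (Ala): third position 4-fold.
Codon 3 UUG (Leu): third position 2-fold.
Codon 4 AGC (Ser): third position 2-fold.
Codon 5 AGA (Arg): third position 2-fold.
Codon 6 AGU (Ser): third position 2-fold.
Codon 7 AUU (Ile): third position 3-fold.
Codon 8 UGU (Cys): third position 2-fold.
Codon 9 CAG (Gln): third position 2-fold.
Codon 10 GUG (Val): third position 4-fold.
Four-fold degenerate third positions: 3.

3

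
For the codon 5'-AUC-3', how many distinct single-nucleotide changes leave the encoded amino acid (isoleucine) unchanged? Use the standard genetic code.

2

Position 1: none → 0 synonymous.
Position 2: none → 0 synonymous.
Position 3: AUU, AUA → 2 synonymous.
Total: 0 + 0 + 2 = 2.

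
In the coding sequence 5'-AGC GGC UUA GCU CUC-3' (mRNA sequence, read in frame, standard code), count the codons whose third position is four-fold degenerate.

3

Codon 1 AGC (Ser): third position 2-fold.
Codon 2 GGC (Gly): third position 4-fold.
Codon 3 UUA (Leu): third position 2-fold.
Codon 4 GCU (Ala): third position 4-fold.
Codon 5 CUC (Leu): third position 4-fold.
Four-fold degenerate third positions: 3.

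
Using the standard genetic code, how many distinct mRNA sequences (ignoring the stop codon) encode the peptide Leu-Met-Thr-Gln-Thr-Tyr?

Leu: 6 codons.
Met: 1 codon.
Thr: 4 codons.
Gln: 2 codons.
Thr: 4 codons.
Tyr: 2 codons.
6 × 1 × 4 × 2 × 4 × 2 = 384.

384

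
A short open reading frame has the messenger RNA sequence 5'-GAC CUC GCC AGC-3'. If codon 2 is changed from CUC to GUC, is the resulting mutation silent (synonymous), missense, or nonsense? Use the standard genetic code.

missense

Position 4 falls in codon 2: CUC → Leu.
After the substitution the codon is GUC → Val.
Leu ≠ Val, so this is a missense mutation.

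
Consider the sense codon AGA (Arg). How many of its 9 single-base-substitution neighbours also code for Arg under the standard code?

2

Position 1: CGA → 1 synonymous.
Position 2: none → 0 synonymous.
Position 3: AGG → 1 synonymous.
Total: 1 + 0 + 1 = 2.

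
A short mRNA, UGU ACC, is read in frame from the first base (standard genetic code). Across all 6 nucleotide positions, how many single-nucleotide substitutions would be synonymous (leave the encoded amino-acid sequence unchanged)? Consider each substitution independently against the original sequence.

4

Codon 1 (UGU, Cys): 1 synonymous substitution.
Codon 2 (ACC, Thr): 3 synonymous substitutions.
Total: 1 + 3 = 4.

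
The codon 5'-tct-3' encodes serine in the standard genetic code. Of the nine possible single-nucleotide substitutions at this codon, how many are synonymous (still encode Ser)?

Position 1: none → 0 synonymous.
Position 2: none → 0 synonymous.
Position 3: TCC, TCA, TCG → 3 synonymous.
Total: 0 + 0 + 3 = 3.

3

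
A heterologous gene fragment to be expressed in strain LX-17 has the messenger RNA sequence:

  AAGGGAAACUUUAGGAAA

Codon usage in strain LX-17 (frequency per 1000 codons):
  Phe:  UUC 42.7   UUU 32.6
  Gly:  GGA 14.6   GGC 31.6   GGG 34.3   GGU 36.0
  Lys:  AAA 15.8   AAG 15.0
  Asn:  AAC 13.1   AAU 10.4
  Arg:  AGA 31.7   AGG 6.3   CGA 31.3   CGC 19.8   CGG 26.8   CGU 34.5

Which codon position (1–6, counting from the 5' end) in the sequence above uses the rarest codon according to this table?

5

Codon 1 AAG (Lys): 15.0 per 1000.
Codon 2 GGA (Gly): 14.6 per 1000.
Codon 3 AAC (Asn): 13.1 per 1000.
Codon 4 UUU (Phe): 32.6 per 1000.
Codon 5 AGG (Arg): 6.3 per 1000.
Codon 6 AAA (Lys): 15.8 per 1000.
Lowest frequency is 6.3 at codon 5.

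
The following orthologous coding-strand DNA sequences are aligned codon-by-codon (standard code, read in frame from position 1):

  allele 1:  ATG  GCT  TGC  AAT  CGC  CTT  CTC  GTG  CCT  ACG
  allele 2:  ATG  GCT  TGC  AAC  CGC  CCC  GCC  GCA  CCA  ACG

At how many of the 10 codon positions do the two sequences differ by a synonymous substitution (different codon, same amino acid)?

2

Codon 1: ATG Met / ATG Met — identical.
Codon 2: GCT Ala / GCT Ala — identical.
Codon 3: TGC Cys / TGC Cys — identical.
Codon 4: AAT Asn / AAC Asn — synonymous.
Codon 5: CGC Arg / CGC Arg — identical.
Codon 6: CTT Leu / CCC Pro — nonsynonymous.
Codon 7: CTC Leu / GCC Ala — nonsynonymous.
Codon 8: GTG Val / GCA Ala — nonsynonymous.
Codon 9: CCT Pro / CCA Pro — synonymous.
Codon 10: ACG Thr / ACG Thr — identical.
Synonymous differences: 2.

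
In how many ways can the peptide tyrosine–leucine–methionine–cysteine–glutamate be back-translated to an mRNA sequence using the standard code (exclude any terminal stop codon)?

Tyr: 2 codons.
Leu: 6 codons.
Met: 1 codon.
Cys: 2 codons.
Glu: 2 codons.
2 × 6 × 1 × 2 × 2 = 48.

48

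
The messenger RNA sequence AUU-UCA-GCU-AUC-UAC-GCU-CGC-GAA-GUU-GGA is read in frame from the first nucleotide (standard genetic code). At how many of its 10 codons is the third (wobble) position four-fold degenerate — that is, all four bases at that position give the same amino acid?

6

Codon 1 AUU (Ile): third position 3-fold.
Codon 2 UCA (Ser): third position 4-fold.
Codon 3 GCU (Ala): third position 4-fold.
Codon 4 AUC (Ile): third position 3-fold.
Codon 5 UAC (Tyr): third position 2-fold.
Codon 6 GCU (Ala): third position 4-fold.
Codon 7 CGC (Arg): third position 4-fold.
Codon 8 GAA (Glu): third position 2-fold.
Codon 9 GUU (Val): third position 4-fold.
Codon 10 GGA (Gly): third position 4-fold.
Four-fold degenerate third positions: 6.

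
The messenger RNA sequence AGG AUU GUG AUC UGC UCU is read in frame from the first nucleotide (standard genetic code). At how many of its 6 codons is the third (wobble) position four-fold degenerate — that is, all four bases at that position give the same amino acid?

2

Codon 1 AGG (Arg): third position 2-fold.
Codon 2 AUU (Ile): third position 3-fold.
Codon 3 GUG (Val): third position 4-fold.
Codon 4 AUC (Ile): third position 3-fold.
Codon 5 UGC (Cys): third position 2-fold.
Codon 6 UCU (Ser): third position 4-fold.
Four-fold degenerate third positions: 2.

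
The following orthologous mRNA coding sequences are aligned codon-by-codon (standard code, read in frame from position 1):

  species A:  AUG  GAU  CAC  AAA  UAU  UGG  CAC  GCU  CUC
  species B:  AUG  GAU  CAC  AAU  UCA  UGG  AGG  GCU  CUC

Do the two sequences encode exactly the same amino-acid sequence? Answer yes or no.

no

Codon 1: AUG Met / AUG Met — identical.
Codon 2: GAU Asp / GAU Asp — identical.
Codon 3: CAC His / CAC His — identical.
Codon 4: AAA Lys / AAU Asn — nonsynonymous.
Codon 5: UAU Tyr / UCA Ser — nonsynonymous.
Codon 6: UGG Trp / UGG Trp — identical.
Codon 7: CAC His / AGG Arg — nonsynonymous.
Codon 8: GCU Ala / GCU Ala — identical.
Codon 9: CUC Leu / CUC Leu — identical.
Nonsynonymous differences: 3 → different protein.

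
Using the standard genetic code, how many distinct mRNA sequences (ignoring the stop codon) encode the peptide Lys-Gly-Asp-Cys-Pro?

128

Lys: 2 codons.
Gly: 4 codons.
Asp: 2 codons.
Cys: 2 codons.
Pro: 4 codons.
2 × 4 × 2 × 2 × 4 = 128.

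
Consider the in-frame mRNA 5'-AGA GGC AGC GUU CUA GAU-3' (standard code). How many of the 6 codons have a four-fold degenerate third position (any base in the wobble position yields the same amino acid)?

Codon 1 AGA (Arg): third position 2-fold.
Codon 2 GGC (Gly): third position 4-fold.
Codon 3 AGC (Ser): third position 2-fold.
Codon 4 GUU (Val): third position 4-fold.
Codon 5 CUA (Leu): third position 4-fold.
Codon 6 GAU (Asp): third position 2-fold.
Four-fold degenerate third positions: 3.

3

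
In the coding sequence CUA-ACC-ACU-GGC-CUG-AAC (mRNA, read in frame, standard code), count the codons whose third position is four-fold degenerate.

5

Codon 1 CUA (Leu): third position 4-fold.
Codon 2 ACC (Thr): third position 4-fold.
Codon 3 ACU (Thr): third position 4-fold.
Codon 4 GGC (Gly): third position 4-fold.
Codon 5 CUG (Leu): third position 4-fold.
Codon 6 AAC (Asn): third position 2-fold.
Four-fold degenerate third positions: 5.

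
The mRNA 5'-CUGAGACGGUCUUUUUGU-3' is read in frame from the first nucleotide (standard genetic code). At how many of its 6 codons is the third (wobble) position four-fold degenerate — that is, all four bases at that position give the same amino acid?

Codon 1 CUG (Leu): third position 4-fold.
Codon 2 AGA (Arg): third position 2-fold.
Codon 3 CGG (Arg): third position 4-fold.
Codon 4 UCU (Ser): third position 4-fold.
Codon 5 UUU (Phe): third position 2-fold.
Codon 6 UGU (Cys): third position 2-fold.
Four-fold degenerate third positions: 3.

3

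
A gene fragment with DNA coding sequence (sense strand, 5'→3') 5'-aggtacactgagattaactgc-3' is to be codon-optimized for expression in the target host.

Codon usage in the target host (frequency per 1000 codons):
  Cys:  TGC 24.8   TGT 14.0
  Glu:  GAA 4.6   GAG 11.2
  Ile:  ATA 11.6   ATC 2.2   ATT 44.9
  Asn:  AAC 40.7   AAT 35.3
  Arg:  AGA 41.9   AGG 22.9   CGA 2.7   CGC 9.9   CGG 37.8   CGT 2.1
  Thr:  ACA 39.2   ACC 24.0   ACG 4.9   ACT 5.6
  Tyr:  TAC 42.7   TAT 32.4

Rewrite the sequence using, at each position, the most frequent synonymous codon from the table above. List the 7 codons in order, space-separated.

AGA TAC ACA GAG ATT AAC TGC

Codon 1 (Arg): best is AGA at 41.9.
Codon 2 (Tyr): best is TAC at 42.7.
Codon 3 (Thr): best is ACA at 39.2.
Codon 4 (Glu): best is GAG at 11.2.
Codon 5 (Ile): best is ATT at 44.9.
Codon 6 (Asn): best is AAC at 40.7.
Codon 7 (Cys): best is TGC at 24.8.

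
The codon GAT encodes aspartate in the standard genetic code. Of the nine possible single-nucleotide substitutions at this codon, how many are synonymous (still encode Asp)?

1

Position 1: none → 0 synonymous.
Position 2: none → 0 synonymous.
Position 3: GAC → 1 synonymous.
Total: 0 + 0 + 1 = 1.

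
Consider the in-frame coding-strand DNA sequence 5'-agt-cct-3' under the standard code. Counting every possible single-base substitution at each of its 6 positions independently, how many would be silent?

Codon 1 (AGT, Ser): 1 synonymous substitution.
Codon 2 (CCT, Pro): 3 synonymous substitutions.
Total: 1 + 3 = 4.

4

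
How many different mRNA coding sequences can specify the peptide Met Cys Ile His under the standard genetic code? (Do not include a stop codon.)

12

Met: 1 codon.
Cys: 2 codons.
Ile: 3 codons.
His: 2 codons.
1 × 2 × 3 × 2 = 12.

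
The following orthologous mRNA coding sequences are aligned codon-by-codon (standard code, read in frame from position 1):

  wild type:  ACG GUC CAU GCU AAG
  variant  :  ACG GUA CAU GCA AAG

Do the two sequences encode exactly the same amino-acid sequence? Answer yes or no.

Codon 1: ACG Thr / ACG Thr — identical.
Codon 2: GUC Val / GUA Val — synonymous.
Codon 3: CAU His / CAU His — identical.
Codon 4: GCU Ala / GCA Ala — synonymous.
Codon 5: AAG Lys / AAG Lys — identical.
Nonsynonymous differences: 0 → same protein.

yes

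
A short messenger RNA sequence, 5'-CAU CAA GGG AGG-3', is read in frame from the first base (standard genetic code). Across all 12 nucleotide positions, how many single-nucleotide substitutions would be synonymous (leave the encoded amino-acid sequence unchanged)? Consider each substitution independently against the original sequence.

7

Codon 1 (CAU, His): 1 synonymous substitution.
Codon 2 (CAA, Gln): 1 synonymous substitution.
Codon 3 (GGG, Gly): 3 synonymous substitutions.
Codon 4 (AGG, Arg): 2 synonymous substitutions.
Total: 1 + 1 + 3 + 2 = 7.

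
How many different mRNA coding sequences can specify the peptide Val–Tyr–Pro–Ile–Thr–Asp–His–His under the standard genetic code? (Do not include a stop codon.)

3072

Val: 4 codons.
Tyr: 2 codons.
Pro: 4 codons.
Ile: 3 codons.
Thr: 4 codons.
Asp: 2 codons.
His: 2 codons.
His: 2 codons.
4 × 2 × 4 × 3 × 4 × 2 × 2 × 2 = 3072.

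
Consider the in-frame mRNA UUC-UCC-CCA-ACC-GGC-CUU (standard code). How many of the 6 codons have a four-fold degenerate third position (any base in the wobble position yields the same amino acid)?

5

Codon 1 UUC (Phe): third position 2-fold.
Codon 2 UCC (Ser): third position 4-fold.
Codon 3 CCA (Pro): third position 4-fold.
Codon 4 ACC (Thr): third position 4-fold.
Codon 5 GGC (Gly): third position 4-fold.
Codon 6 CUU (Leu): third position 4-fold.
Four-fold degenerate third positions: 5.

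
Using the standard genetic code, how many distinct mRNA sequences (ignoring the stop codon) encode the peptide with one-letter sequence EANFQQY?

256

Glu: 2 codons.
Ala: 4 codons.
Asn: 2 codons.
Phe: 2 codons.
Gln: 2 codons.
Gln: 2 codons.
Tyr: 2 codons.
2 × 4 × 2 × 2 × 2 × 2 × 2 = 256.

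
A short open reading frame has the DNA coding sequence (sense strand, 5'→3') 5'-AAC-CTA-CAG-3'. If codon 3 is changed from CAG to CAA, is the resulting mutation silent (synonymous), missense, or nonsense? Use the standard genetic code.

silent

Position 9 falls in codon 3: CAG → Gln.
After the substitution the codon is CAA → Gln.
Both encode Gln, so the change is synonymous.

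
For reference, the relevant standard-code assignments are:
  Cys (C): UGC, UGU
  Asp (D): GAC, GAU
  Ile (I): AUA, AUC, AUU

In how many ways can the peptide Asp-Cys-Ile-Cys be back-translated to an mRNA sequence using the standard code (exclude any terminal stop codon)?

24

Asp: 2 codons.
Cys: 2 codons.
Ile: 3 codons.
Cys: 2 codons.
2 × 2 × 3 × 2 = 24.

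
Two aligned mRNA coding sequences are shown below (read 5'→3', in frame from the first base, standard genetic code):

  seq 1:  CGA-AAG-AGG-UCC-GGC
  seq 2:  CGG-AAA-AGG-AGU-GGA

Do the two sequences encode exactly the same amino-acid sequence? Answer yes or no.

yes

Codon 1: CGA Arg / CGG Arg — synonymous.
Codon 2: AAG Lys / AAA Lys — synonymous.
Codon 3: AGG Arg / AGG Arg — identical.
Codon 4: UCC Ser / AGU Ser — synonymous.
Codon 5: GGC Gly / GGA Gly — synonymous.
Nonsynonymous differences: 0 → same protein.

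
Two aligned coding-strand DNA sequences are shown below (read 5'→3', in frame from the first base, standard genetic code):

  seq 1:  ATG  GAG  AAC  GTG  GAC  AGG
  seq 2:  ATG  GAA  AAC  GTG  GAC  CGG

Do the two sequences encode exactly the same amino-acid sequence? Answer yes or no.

Codon 1: ATG Met / ATG Met — identical.
Codon 2: GAG Glu / GAA Glu — synonymous.
Codon 3: AAC Asn / AAC Asn — identical.
Codon 4: GTG Val / GTG Val — identical.
Codon 5: GAC Asp / GAC Asp — identical.
Codon 6: AGG Arg / CGG Arg — synonymous.
Nonsynonymous differences: 0 → same protein.

yes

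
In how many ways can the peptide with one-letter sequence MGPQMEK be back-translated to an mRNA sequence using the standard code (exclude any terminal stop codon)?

Met: 1 codon.
Gly: 4 codons.
Pro: 4 codons.
Gln: 2 codons.
Met: 1 codon.
Glu: 2 codons.
Lys: 2 codons.
1 × 4 × 4 × 2 × 1 × 2 × 2 = 128.

128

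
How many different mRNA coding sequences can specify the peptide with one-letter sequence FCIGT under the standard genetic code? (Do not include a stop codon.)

Phe: 2 codons.
Cys: 2 codons.
Ile: 3 codons.
Gly: 4 codons.
Thr: 4 codons.
2 × 2 × 3 × 4 × 4 = 192.

192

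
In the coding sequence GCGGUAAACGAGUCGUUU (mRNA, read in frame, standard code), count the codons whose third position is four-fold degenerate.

3

Codon 1 GCG (Ala): third position 4-fold.
Codon 2 GUA (Val): third position 4-fold.
Codon 3 AAC (Asn): third position 2-fold.
Codon 4 GAG (Glu): third position 2-fold.
Codon 5 UCG (Ser): third position 4-fold.
Codon 6 UUU (Phe): third position 2-fold.
Four-fold degenerate third positions: 3.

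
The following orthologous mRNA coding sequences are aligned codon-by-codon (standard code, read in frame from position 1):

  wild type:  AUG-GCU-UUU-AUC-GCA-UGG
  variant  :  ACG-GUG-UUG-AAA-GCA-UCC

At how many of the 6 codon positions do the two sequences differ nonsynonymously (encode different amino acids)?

Codon 1: AUG Met / ACG Thr — nonsynonymous.
Codon 2: GCU Ala / GUG Val — nonsynonymous.
Codon 3: UUU Phe / UUG Leu — nonsynonymous.
Codon 4: AUC Ile / AAA Lys — nonsynonymous.
Codon 5: GCA Ala / GCA Ala — identical.
Codon 6: UGG Trp / UCC Ser — nonsynonymous.
Nonsynonymous differences: 5.

5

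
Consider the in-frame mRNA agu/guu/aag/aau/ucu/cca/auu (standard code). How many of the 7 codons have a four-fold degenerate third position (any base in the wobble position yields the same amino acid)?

Codon 1 AGU (Ser): third position 2-fold.
Codon 2 GUU (Val): third position 4-fold.
Codon 3 AAG (Lys): third position 2-fold.
Codon 4 AAU (Asn): third position 2-fold.
Codon 5 UCU (Ser): third position 4-fold.
Codon 6 CCA (Pro): third position 4-fold.
Codon 7 AUU (Ile): third position 3-fold.
Four-fold degenerate third positions: 3.

3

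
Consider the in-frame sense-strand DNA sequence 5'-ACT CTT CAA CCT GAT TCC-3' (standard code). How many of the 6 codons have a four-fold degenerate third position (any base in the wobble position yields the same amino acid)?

4

Codon 1 ACT (Thr): third position 4-fold.
Codon 2 CTT (Leu): third position 4-fold.
Codon 3 CAA (Gln): third position 2-fold.
Codon 4 CCT (Pro): third position 4-fold.
Codon 5 GAT (Asp): third position 2-fold.
Codon 6 TCC (Ser): third position 4-fold.
Four-fold degenerate third positions: 4.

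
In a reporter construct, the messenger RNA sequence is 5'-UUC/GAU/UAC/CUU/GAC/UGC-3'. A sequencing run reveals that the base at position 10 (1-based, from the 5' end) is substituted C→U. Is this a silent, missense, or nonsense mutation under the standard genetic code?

missense

Position 10 falls in codon 4: CUU → Leu.
After the substitution the codon is UUU → Phe.
Leu ≠ Phe, so this is a missense mutation.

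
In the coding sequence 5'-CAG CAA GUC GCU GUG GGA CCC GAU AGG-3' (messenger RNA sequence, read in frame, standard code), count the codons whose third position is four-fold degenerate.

Codon 1 CAG (Gln): third position 2-fold.
Codon 2 CAA (Gln): third position 2-fold.
Codon 3 GUC (Val): third position 4-fold.
Codon 4 GCU (Ala): third position 4-fold.
Codon 5 GUG (Val): third position 4-fold.
Codon 6 GGA (Gly): third position 4-fold.
Codon 7 CCC (Pro): third position 4-fold.
Codon 8 GAU (Asp): third position 2-fold.
Codon 9 AGG (Arg): third position 2-fold.
Four-fold degenerate third positions: 5.

5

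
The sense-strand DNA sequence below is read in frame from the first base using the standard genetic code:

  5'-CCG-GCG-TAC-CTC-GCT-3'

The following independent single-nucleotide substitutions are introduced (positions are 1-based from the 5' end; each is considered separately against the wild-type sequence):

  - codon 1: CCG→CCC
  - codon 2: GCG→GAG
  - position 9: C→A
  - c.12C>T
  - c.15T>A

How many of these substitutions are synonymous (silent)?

3

Codon 1: CCG (Pro) → CCC (Pro) — synonymous.
Codon 2: GCG (Ala) → GAG (Glu) — missense.
Codon 3: TAC (Tyr) → TAA (Stop) — nonsense.
Codon 4: CTC (Leu) → CTT (Leu) — synonymous.
Codon 5: GCT (Ala) → GCA (Ala) — synonymous.
Synonymous: 3 of 5.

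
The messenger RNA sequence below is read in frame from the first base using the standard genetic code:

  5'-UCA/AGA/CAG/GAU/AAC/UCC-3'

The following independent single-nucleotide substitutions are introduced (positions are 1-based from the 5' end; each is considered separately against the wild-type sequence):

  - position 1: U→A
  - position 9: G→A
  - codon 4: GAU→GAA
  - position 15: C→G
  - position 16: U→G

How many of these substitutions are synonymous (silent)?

1

Codon 1: UCA (Ser) → ACA (Thr) — missense.
Codon 3: CAG (Gln) → CAA (Gln) — synonymous.
Codon 4: GAU (Asp) → GAA (Glu) — missense.
Codon 5: AAC (Asn) → AAG (Lys) — missense.
Codon 6: UCC (Ser) → GCC (Ala) — missense.
Synonymous: 1 of 5.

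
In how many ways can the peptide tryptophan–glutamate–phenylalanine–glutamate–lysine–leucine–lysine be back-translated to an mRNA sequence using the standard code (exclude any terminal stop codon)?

Trp: 1 codon.
Glu: 2 codons.
Phe: 2 codons.
Glu: 2 codons.
Lys: 2 codons.
Leu: 6 codons.
Lys: 2 codons.
1 × 2 × 2 × 2 × 2 × 6 × 2 = 192.

192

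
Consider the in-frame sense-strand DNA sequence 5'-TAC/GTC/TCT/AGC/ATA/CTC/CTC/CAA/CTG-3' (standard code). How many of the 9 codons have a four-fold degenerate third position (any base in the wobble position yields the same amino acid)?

5

Codon 1 TAC (Tyr): third position 2-fold.
Codon 2 GTC (Val): third position 4-fold.
Codon 3 TCT (Ser): third position 4-fold.
Codon 4 AGC (Ser): third position 2-fold.
Codon 5 ATA (Ile): third position 3-fold.
Codon 6 CTC (Leu): third position 4-fold.
Codon 7 CTC (Leu): third position 4-fold.
Codon 8 CAA (Gln): third position 2-fold.
Codon 9 CTG (Leu): third position 4-fold.
Four-fold degenerate third positions: 5.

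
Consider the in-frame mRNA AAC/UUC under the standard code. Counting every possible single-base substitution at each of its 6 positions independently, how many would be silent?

Codon 1 (AAC, Asn): 1 synonymous substitution.
Codon 2 (UUC, Phe): 1 synonymous substitution.
Total: 1 + 1 = 2.

2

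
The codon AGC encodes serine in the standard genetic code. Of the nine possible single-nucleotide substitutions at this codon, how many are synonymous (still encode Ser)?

Position 1: none → 0 synonymous.
Position 2: none → 0 synonymous.
Position 3: AGU → 1 synonymous.
Total: 0 + 0 + 1 = 1.

1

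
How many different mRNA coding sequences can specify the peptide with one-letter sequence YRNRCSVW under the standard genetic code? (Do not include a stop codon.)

Tyr: 2 codons.
Arg: 6 codons.
Asn: 2 codons.
Arg: 6 codons.
Cys: 2 codons.
Ser: 6 codons.
Val: 4 codons.
Trp: 1 codon.
2 × 6 × 2 × 6 × 2 × 6 × 4 × 1 = 6912.

6912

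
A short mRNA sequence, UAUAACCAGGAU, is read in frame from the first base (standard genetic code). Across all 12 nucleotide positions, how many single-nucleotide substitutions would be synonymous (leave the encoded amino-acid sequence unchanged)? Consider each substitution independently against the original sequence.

4

Codon 1 (UAU, Tyr): 1 synonymous substitution.
Codon 2 (AAC, Asn): 1 synonymous substitution.
Codon 3 (CAG, Gln): 1 synonymous substitution.
Codon 4 (GAU, Asp): 1 synonymous substitution.
Total: 1 + 1 + 1 + 1 = 4.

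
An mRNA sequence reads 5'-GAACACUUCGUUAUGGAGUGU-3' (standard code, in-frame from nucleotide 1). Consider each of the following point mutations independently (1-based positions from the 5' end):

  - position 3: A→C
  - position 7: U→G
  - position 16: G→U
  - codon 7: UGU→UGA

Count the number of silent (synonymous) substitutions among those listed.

0

Codon 1: GAA (Glu) → GAC (Asp) — missense.
Codon 3: UUC (Phe) → GUC (Val) — missense.
Codon 6: GAG (Glu) → UAG (Stop) — nonsense.
Codon 7: UGU (Cys) → UGA (Stop) — nonsense.
Synonymous: 0 of 4.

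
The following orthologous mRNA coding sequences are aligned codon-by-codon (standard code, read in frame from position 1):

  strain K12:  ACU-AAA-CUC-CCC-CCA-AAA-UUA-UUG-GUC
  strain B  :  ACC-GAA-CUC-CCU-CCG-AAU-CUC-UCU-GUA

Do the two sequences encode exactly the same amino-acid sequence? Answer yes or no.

no

Codon 1: ACU Thr / ACC Thr — synonymous.
Codon 2: AAA Lys / GAA Glu — nonsynonymous.
Codon 3: CUC Leu / CUC Leu — identical.
Codon 4: CCC Pro / CCU Pro — synonymous.
Codon 5: CCA Pro / CCG Pro — synonymous.
Codon 6: AAA Lys / AAU Asn — nonsynonymous.
Codon 7: UUA Leu / CUC Leu — synonymous.
Codon 8: UUG Leu / UCU Ser — nonsynonymous.
Codon 9: GUC Val / GUA Val — synonymous.
Nonsynonymous differences: 3 → different protein.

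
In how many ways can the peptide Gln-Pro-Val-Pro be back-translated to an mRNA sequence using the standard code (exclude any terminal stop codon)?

128

Gln: 2 codons.
Pro: 4 codons.
Val: 4 codons.
Pro: 4 codons.
2 × 4 × 4 × 4 = 128.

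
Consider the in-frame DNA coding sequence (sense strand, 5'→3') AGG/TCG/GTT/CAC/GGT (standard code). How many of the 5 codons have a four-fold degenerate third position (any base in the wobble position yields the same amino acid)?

3

Codon 1 AGG (Arg): third position 2-fold.
Codon 2 TCG (Ser): third position 4-fold.
Codon 3 GTT (Val): third position 4-fold.
Codon 4 CAC (His): third position 2-fold.
Codon 5 GGT (Gly): third position 4-fold.
Four-fold degenerate third positions: 3.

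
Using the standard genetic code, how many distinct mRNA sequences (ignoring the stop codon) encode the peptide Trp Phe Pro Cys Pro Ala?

256

Trp: 1 codon.
Phe: 2 codons.
Pro: 4 codons.
Cys: 2 codons.
Pro: 4 codons.
Ala: 4 codons.
1 × 2 × 4 × 2 × 4 × 4 = 256.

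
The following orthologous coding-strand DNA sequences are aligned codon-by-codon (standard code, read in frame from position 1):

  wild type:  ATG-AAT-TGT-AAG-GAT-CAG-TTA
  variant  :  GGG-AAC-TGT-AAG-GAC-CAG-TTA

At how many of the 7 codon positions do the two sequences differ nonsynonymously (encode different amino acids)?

Codon 1: ATG Met / GGG Gly — nonsynonymous.
Codon 2: AAT Asn / AAC Asn — synonymous.
Codon 3: TGT Cys / TGT Cys — identical.
Codon 4: AAG Lys / AAG Lys — identical.
Codon 5: GAT Asp / GAC Asp — synonymous.
Codon 6: CAG Gln / CAG Gln — identical.
Codon 7: TTA Leu / TTA Leu — identical.
Nonsynonymous differences: 1.

1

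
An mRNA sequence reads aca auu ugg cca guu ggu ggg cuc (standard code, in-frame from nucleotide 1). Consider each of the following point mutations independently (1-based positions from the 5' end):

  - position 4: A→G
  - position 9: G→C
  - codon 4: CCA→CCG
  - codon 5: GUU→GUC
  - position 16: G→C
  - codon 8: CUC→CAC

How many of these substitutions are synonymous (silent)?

2

Codon 2: AUU (Ile) → GUU (Val) — missense.
Codon 3: UGG (Trp) → UGC (Cys) — missense.
Codon 4: CCA (Pro) → CCG (Pro) — synonymous.
Codon 5: GUU (Val) → GUC (Val) — synonymous.
Codon 6: GGU (Gly) → CGU (Arg) — missense.
Codon 8: CUC (Leu) → CAC (His) — missense.
Synonymous: 2 of 6.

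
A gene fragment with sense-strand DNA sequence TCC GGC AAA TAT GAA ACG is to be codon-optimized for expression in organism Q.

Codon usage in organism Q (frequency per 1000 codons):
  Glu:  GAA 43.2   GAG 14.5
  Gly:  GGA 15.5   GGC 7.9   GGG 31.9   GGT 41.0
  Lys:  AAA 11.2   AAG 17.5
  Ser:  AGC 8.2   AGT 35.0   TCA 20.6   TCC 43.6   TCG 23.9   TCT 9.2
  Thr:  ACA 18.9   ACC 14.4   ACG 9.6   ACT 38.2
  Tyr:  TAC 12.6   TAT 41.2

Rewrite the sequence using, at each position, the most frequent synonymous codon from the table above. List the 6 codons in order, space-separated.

Codon 1 (Ser): best is TCC at 43.6.
Codon 2 (Gly): best is GGT at 41.0.
Codon 3 (Lys): best is AAG at 17.5.
Codon 4 (Tyr): best is TAT at 41.2.
Codon 5 (Glu): best is GAA at 43.2.
Codon 6 (Thr): best is ACT at 38.2.

TCC GGT AAG TAT GAA ACT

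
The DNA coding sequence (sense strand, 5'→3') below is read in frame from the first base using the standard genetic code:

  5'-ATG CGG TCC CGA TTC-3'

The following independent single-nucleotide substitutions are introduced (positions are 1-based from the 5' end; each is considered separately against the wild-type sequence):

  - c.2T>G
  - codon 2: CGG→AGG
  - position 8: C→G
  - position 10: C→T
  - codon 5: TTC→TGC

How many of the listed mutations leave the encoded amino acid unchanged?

Codon 1: ATG (Met) → AGG (Arg) — missense.
Codon 2: CGG (Arg) → AGG (Arg) — synonymous.
Codon 3: TCC (Ser) → TGC (Cys) — missense.
Codon 4: CGA (Arg) → TGA (Stop) — nonsense.
Codon 5: TTC (Phe) → TGC (Cys) — missense.
Synonymous: 1 of 5.

1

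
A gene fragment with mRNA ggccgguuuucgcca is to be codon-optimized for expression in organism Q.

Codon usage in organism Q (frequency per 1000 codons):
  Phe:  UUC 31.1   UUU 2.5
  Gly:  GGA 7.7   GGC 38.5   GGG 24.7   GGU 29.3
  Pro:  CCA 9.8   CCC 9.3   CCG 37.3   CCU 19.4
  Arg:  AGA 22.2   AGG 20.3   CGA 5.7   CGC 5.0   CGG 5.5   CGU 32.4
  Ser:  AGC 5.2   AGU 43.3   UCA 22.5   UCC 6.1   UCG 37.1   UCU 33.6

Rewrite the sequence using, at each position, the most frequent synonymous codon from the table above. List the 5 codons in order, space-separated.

Codon 1 (Gly): best is GGC at 38.5.
Codon 2 (Arg): best is CGU at 32.4.
Codon 3 (Phe): best is UUC at 31.1.
Codon 4 (Ser): best is AGU at 43.3.
Codon 5 (Pro): best is CCG at 37.3.

GGC CGU UUC AGU CCG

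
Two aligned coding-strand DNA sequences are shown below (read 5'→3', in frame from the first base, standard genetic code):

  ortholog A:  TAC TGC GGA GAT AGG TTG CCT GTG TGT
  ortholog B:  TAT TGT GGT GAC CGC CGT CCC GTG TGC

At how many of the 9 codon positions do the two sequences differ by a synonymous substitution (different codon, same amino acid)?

Codon 1: TAC Tyr / TAT Tyr — synonymous.
Codon 2: TGC Cys / TGT Cys — synonymous.
Codon 3: GGA Gly / GGT Gly — synonymous.
Codon 4: GAT Asp / GAC Asp — synonymous.
Codon 5: AGG Arg / CGC Arg — synonymous.
Codon 6: TTG Leu / CGT Arg — nonsynonymous.
Codon 7: CCT Pro / CCC Pro — synonymous.
Codon 8: GTG Val / GTG Val — identical.
Codon 9: TGT Cys / TGC Cys — synonymous.
Synonymous differences: 7.

7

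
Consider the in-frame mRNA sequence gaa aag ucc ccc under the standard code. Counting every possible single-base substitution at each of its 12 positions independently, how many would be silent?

Codon 1 (GAA, Glu): 1 synonymous substitution.
Codon 2 (AAG, Lys): 1 synonymous substitution.
Codon 3 (UCC, Ser): 3 synonymous substitutions.
Codon 4 (CCC, Pro): 3 synonymous substitutions.
Total: 1 + 1 + 3 + 3 = 8.

8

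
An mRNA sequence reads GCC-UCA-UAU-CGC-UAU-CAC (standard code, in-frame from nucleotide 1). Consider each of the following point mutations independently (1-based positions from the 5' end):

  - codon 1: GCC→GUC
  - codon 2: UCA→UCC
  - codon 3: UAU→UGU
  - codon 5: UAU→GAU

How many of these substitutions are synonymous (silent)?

1

Codon 1: GCC (Ala) → GUC (Val) — missense.
Codon 2: UCA (Ser) → UCC (Ser) — synonymous.
Codon 3: UAU (Tyr) → UGU (Cys) — missense.
Codon 5: UAU (Tyr) → GAU (Asp) — missense.
Synonymous: 1 of 4.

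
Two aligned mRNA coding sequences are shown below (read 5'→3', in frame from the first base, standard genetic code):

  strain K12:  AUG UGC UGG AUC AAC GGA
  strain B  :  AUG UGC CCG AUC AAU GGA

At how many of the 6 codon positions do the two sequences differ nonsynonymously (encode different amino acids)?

Codon 1: AUG Met / AUG Met — identical.
Codon 2: UGC Cys / UGC Cys — identical.
Codon 3: UGG Trp / CCG Pro — nonsynonymous.
Codon 4: AUC Ile / AUC Ile — identical.
Codon 5: AAC Asn / AAU Asn — synonymous.
Codon 6: GGA Gly / GGA Gly — identical.
Nonsynonymous differences: 1.

1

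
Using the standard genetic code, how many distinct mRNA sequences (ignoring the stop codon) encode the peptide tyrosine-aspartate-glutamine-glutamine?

Tyr: 2 codons.
Asp: 2 codons.
Gln: 2 codons.
Gln: 2 codons.
2 × 2 × 2 × 2 = 16.

16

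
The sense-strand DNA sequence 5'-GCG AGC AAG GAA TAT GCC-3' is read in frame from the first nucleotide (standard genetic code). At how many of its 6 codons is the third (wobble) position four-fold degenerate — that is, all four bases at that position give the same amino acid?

2

Codon 1 GCG (Ala): third position 4-fold.
Codon 2 AGC (Ser): third position 2-fold.
Codon 3 AAG (Lys): third position 2-fold.
Codon 4 GAA (Glu): third position 2-fold.
Codon 5 TAT (Tyr): third position 2-fold.
Codon 6 GCC (Ala): third position 4-fold.
Four-fold degenerate third positions: 2.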